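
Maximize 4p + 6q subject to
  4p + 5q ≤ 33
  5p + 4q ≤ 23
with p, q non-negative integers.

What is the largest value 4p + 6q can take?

30

(p,q)=(0,5) is feasible, giving 30.
(p,q)=(1,4) is feasible, giving 28.
(p,q)=(0,4) is feasible, giving 24.
No feasible integer point exceeds 30.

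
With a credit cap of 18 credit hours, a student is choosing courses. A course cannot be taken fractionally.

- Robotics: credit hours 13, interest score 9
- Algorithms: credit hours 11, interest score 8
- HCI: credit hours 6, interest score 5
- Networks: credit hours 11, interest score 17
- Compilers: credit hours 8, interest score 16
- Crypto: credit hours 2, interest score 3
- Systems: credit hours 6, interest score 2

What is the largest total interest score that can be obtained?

HCI + Compilers + Crypto: credit hours 6 + 8 + 2 = 16 ≤ 18, interest score 5 + 16 + 3 = 24.
HCI + Compilers: credit hours 6 + 8 = 14 ≤ 18, interest score 5 + 16 = 21.
HCI + Networks: credit hours 6 + 11 = 17 ≤ 18, interest score 5 + 17 = 22.
Best is HCI, Compilers, and Crypto with total interest score 24.

24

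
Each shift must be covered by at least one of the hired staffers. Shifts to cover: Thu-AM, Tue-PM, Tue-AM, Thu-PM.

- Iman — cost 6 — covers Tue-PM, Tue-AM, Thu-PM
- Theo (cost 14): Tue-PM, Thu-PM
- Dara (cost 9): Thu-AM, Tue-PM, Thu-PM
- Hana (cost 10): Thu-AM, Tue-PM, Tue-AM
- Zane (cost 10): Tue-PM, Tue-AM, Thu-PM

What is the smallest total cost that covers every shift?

15

This is an integer covering problem.
Choose Iman and Dara: together they cover Thu-AM, Tue-PM, Tue-AM, Thu-PM — every shift.
Total cost: 6 + 9 = 15.
No cover costs less than 15.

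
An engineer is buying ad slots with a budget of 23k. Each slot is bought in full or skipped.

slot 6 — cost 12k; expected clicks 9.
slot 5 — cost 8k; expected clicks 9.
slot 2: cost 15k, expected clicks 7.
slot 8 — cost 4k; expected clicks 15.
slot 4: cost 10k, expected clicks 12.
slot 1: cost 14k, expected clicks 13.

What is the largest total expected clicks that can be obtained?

slot 5 + slot 8 + slot 4: cost 8 + 4 + 10 = 22 ≤ 23, expected clicks 9 + 15 + 12 = 36.
slot 8 + slot 1: cost 4 + 14 = 18 ≤ 23, expected clicks 15 + 13 = 28.
Best is slot 5, slot 8, and slot 4 with total expected clicks 36.

36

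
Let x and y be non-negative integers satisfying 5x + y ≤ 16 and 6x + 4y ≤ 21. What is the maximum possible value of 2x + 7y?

(x,y)=(0,5): 5·0+1·5=5≤16, 6·0+4·5=20≤21, objective 35.
(x,y)=(0,4): 5·0+1·4=4≤16, 6·0+4·4=16≤21, objective 28.
The best lattice point is (0,5), giving 35.

35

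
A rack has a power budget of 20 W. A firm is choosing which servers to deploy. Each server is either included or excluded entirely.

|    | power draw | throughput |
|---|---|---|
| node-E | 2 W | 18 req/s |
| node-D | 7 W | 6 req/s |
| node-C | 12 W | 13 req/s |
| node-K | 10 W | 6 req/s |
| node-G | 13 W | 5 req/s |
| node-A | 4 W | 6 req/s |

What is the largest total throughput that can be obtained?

37

node-E + node-C + node-A: power draw 2 + 12 + 4 = 18 ≤ 20, throughput 18 + 13 + 6 = 37.
node-E + node-C: power draw 2 + 12 = 14 ≤ 20, throughput 18 + 13 = 31.
node-E + node-D + node-A: power draw 2 + 7 + 4 = 13 ≤ 20, throughput 18 + 6 + 6 = 30.
Best is node-E, node-C, and node-A with total throughput 37.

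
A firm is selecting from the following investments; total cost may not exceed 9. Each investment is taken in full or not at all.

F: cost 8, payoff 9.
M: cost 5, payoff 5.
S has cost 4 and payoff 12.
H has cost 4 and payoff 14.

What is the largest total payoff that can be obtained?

26

This is a 0-1 knapsack instance.
Allowing fractional choices, the relaxed optimum would be about 27.1, but investments are indivisible.
S + H: cost 4 + 4 = 8 ≤ 9, payoff 12 + 14 = 26.
M + H: cost 5 + 4 = 9 ≤ 9, payoff 5 + 14 = 19.
M + S: cost 5 + 4 = 9 ≤ 9, payoff 5 + 12 = 17.
Best is S and H with total payoff 26.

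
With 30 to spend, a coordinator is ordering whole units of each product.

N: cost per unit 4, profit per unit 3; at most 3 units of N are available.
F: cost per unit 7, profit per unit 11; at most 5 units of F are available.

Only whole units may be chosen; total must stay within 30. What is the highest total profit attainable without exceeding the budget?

F has the best ratio (11/7); taking only F gives at most 4×11 = 44 (stopped by the cost limit).
Optimal: 4×F: cost 28 ≤ 30, profit 4·11 = 44.

44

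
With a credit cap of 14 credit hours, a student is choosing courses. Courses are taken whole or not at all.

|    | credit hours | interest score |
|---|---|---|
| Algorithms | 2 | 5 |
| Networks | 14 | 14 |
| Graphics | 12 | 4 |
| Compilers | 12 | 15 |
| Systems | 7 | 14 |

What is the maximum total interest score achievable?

20

Allowing fractional choices, the relaxed optimum would be about 25.2, but courses are indivisible.
Algorithms + Systems: credit hours 2 + 7 = 9 ≤ 14, interest score 5 + 14 = 19.
Algorithms + Compilers: credit hours 2 + 12 = 14 ≤ 14, interest score 5 + 15 = 20.
Best is Algorithms and Compilers with total interest score 20.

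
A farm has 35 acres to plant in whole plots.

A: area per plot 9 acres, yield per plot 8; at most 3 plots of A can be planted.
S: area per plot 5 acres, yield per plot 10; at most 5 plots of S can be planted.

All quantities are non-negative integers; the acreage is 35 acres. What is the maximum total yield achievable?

58

Take 1×A and 5×S: area 34 ≤ 35, yield 1·8 + 5·10 = 58.
S has the best ratio (10/5) and is taken to its limit of 5; remaining capacity is filled optimally with the others.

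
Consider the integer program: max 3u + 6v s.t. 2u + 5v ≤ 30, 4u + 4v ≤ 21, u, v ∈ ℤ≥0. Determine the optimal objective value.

30

Relaxing integrality, the LP optimum is 31.50 at (u,v) = (0, 5.25), which is not an integer point.
(u,v)=(0,5): 2·0+5·5=25≤30, 4·0+4·5=20≤21, objective 30.
(u,v)=(1,4): 2·1+5·4=22≤30, 4·1+4·4=20≤21, objective 27.
(u,v)=(0,4): 2·0+5·4=20≤30, 4·0+4·4=16≤21, objective 24.
No feasible integer point exceeds 30.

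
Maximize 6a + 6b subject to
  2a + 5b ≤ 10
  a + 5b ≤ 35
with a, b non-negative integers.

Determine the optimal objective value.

30

(a,b)=(5,0) is feasible, giving 30.
(a,b)=(4,0) is feasible, giving 24.
No feasible integer point exceeds 30.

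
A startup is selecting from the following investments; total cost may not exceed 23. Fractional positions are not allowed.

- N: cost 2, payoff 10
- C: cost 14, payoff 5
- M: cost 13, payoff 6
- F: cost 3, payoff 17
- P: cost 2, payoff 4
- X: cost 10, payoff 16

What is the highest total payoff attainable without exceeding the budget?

Take N, F, P, and X: cost 2 + 3 + 2 + 10 = 17 ≤ 23, payoff 10 + 17 + 4 + 16 = 47.
No other feasible combination does better.

47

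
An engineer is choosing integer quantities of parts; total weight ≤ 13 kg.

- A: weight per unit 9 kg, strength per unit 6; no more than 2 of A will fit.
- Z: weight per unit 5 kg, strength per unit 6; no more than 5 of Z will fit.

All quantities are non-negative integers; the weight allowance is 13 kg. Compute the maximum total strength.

12

This is a bounded integer knapsack.
Z has the best ratio (6/5); taking only Z gives at most 2×6 = 12 (stopped by the weight limit).
Optimal: 2×Z: weight 10 ≤ 13, strength 2·6 = 12.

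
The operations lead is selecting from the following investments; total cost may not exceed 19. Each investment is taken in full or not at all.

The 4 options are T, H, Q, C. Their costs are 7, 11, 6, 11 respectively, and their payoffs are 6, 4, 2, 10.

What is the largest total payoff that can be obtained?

16

Treat it as a binary knapsack problem.
T + C: cost 7 + 11 = 18 ≤ 19, payoff 6 + 10 = 16.
C: cost 11 ≤ 19, payoff 10.
Q + C: cost 6 + 11 = 17 ≤ 19, payoff 2 + 10 = 12.
Best is T and C with total payoff 16.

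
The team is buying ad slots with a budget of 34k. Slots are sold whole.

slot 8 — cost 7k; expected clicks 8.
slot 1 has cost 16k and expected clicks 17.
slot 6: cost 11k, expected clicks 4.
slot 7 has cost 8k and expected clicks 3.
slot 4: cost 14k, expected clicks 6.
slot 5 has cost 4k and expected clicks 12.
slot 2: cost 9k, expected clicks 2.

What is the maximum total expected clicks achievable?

37

This is a 0-1 knapsack instance.
Allowing fractional choices, the relaxed optimum would be about 40.0, but ad slots are indivisible.
slot 8 + slot 1 + slot 5: cost 7 + 16 + 4 = 27 ≤ 34, expected clicks 8 + 17 + 12 = 37.
slot 1 + slot 4 + slot 5: cost 16 + 14 + 4 = 34 ≤ 34, expected clicks 17 + 6 + 12 = 35.
slot 1 + slot 6 + slot 5: cost 16 + 11 + 4 = 31 ≤ 34, expected clicks 17 + 4 + 12 = 33.
Best is slot 8, slot 1, and slot 5 with total expected clicks 37.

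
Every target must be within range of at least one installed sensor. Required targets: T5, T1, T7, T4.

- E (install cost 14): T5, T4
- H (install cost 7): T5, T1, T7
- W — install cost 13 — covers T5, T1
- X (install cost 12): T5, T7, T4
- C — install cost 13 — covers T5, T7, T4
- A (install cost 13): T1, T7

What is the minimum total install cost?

19

Choose H and X: together they cover T5, T1, T7, T4 — every target.
Total install cost: 7 + 12 = 19.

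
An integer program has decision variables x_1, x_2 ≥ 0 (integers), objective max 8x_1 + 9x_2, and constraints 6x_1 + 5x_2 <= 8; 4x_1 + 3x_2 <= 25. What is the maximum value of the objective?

9

(x_1,x_2)=(0,1): 6·0+5·1=5≤8, 4·0+3·1=3≤25, objective 9.
(x_1,x_2)=(1,0): 6·1+5·0=6≤8, 4·1+3·0=4≤25, objective 8.
(x_1,x_2)=(0,0): 6·0+5·0=0≤8, 4·0+3·0=0≤25, objective 0.
The best lattice point is (0,1), giving 9.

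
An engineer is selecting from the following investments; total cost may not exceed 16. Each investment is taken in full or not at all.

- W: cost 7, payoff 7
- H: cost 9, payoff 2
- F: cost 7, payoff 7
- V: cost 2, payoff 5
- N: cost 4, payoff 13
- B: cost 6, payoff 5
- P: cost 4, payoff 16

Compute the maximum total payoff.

39

This is a 0-1 knapsack instance.
W + N + P: cost 7 + 4 + 4 = 15 ≤ 16, payoff 7 + 13 + 16 = 36.
V + N + B + P: cost 2 + 4 + 6 + 4 = 16 ≤ 16, payoff 5 + 13 + 5 + 16 = 39.
Best is V, N, B, and P with total payoff 39.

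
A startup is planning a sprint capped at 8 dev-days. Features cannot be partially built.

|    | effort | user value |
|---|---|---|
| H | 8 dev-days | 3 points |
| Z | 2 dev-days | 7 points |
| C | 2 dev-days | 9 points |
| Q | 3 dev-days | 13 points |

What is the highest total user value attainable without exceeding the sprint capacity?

Take Z, C, and Q: effort 2 + 2 + 3 = 7 ≤ 8, user value 7 + 9 + 13 = 29.
No other feasible combination does better.

29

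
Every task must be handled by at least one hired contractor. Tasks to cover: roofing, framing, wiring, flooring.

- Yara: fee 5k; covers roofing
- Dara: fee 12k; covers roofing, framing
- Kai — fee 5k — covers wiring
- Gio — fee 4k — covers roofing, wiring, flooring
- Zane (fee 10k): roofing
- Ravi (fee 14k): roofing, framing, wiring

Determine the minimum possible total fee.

Choose Dara and Gio: together they cover roofing, framing, wiring, flooring — every task.
Total fee: 12 + 4 = 16.

16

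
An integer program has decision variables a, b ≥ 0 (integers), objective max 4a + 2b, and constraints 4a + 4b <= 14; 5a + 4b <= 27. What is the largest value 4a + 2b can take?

Relaxing integrality, the LP optimum is 14.00 at (a,b) = (3.5, 0), which is not an integer point.
(a,b)=(3,0): 4·3+4·0=12≤14, 5·3+4·0=15≤27, objective 12.
(a,b)=(2,1): 4·2+4·1=12≤14, 5·2+4·1=14≤27, objective 10.
Maximum is 12 at (a,b)=(3,0).

12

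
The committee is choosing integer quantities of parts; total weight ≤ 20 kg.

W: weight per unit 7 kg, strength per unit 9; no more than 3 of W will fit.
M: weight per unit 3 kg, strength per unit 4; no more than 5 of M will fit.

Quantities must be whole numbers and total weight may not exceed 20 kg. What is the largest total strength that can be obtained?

26

1×W and 4×M: weight 19 ≤ 20, strength 1·9 + 4·4 = 25.
2×W and 2×M: weight 20 ≤ 20, strength 2·9 + 2·4 = 26.
Best is 26.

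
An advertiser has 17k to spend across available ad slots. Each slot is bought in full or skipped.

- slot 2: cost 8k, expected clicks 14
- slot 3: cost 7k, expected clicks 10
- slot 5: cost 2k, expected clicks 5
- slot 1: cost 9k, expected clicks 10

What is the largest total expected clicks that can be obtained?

This is an integer program with binary decision variables.
slot 2 + slot 3 + slot 5: cost 8 + 7 + 2 = 17 ≤ 17, expected clicks 14 + 10 + 5 = 29.
slot 2 + slot 3: cost 8 + 7 = 15 ≤ 17, expected clicks 14 + 10 = 24.
Best is slot 2, slot 3, and slot 5 with total expected clicks 29.

29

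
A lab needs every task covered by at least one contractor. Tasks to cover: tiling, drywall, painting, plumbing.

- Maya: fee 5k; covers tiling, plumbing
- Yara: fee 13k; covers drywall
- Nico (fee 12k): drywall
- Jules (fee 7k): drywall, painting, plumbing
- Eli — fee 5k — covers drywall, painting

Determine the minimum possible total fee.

The greedy cost-per-new-task heuristic would pick Jules and Maya for 12, but a cheaper cover exists.
Choose Maya and Eli: together they cover tiling, drywall, painting, plumbing — every task.
Total fee: 5 + 5 = 10.
No cover costs less than 10.

10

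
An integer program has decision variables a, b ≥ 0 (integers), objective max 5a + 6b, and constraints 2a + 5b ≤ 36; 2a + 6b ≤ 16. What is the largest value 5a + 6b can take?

(a,b)=(8,0) is feasible, giving 40.
(a,b)=(7,0) is feasible, giving 35.
Maximum is 40 at (a,b)=(8,0).

40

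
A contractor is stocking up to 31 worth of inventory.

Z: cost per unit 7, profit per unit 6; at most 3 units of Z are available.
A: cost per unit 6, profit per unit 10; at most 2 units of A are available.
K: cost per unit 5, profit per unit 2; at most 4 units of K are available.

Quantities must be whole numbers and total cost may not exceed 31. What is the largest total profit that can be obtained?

This is a bounded integer knapsack.
A has the best ratio (10/6); taking only A gives at most 2×10 = 20 (stopped by the supply cap of 2).
Mixing does better — 2×Z, 2×A, and 1×K: cost 31 ≤ 31, profit 2·6 + 2·10 + 1·2 = 34.

34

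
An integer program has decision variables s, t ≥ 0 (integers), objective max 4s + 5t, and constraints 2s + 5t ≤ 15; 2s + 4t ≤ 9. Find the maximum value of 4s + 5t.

(s,t)=(4,0): 2·4+5·0=8≤15, 2·4+4·0=8≤9, objective 16.
(s,t)=(3,0): 2·3+5·0=6≤15, 2·3+4·0=6≤9, objective 12.
The best lattice point is (4,0), giving 16.

16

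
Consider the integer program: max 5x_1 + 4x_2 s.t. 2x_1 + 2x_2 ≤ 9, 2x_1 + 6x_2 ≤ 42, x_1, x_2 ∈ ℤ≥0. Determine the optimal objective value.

20

Relaxing integrality, the LP optimum is 22.50 at (x_1,x_2) = (4.5, 0), which is not an integer point.
(x_1,x_2)=(4,0): 2·4+2·0=8≤9, 2·4+6·0=8≤42, objective 20.
(x_1,x_2)=(3,1): 2·3+2·1=8≤9, 2·3+6·1=12≤42, objective 19.
(x_1,x_2)=(3,0): 2·3+2·0=6≤9, 2·3+6·0=6≤42, objective 15.
Maximum is 20 at (x_1,x_2)=(4,0).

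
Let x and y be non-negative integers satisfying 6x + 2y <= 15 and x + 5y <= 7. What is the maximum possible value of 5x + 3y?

The continuous relaxation peaks at (2.18, 0.964) with value 13.79; rounding to a feasible lattice point costs some objective.
(x,y)=(2,1): 6·2+2·1=14≤15, 1·2+5·1=7≤7, objective 13.
(x,y)=(2,0): 6·2+2·0=12≤15, 1·2+5·0=2≤7, objective 10.
(x,y)=(1,1): 6·1+2·1=8≤15, 1·1+5·1=6≤7, objective 8.
No feasible integer point exceeds 13.

13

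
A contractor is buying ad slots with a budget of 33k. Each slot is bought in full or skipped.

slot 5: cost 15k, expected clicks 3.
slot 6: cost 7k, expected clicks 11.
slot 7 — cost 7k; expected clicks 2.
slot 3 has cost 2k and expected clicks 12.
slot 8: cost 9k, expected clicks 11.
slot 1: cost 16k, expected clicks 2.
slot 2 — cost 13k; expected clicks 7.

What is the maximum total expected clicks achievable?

41

This is a 0-1 knapsack instance.
Allowing fractional choices, the relaxed optimum would be about 41.6, but ad slots are indivisible.
slot 6 + slot 3 + slot 8 + slot 2: cost 7 + 2 + 9 + 13 = 31 ≤ 33, expected clicks 11 + 12 + 11 + 7 = 41.
slot 5 + slot 6 + slot 3 + slot 8: cost 15 + 7 + 2 + 9 = 33 ≤ 33, expected clicks 3 + 11 + 12 + 11 = 37.
Best is slot 6, slot 3, slot 8, and slot 2 with total expected clicks 41.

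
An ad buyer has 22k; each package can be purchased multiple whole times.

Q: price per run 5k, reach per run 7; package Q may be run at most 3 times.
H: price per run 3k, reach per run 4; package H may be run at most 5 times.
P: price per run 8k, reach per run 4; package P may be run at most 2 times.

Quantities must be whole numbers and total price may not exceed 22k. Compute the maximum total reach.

This is a bounded integer knapsack.
Q has the best ratio (7/5); taking only Q gives at most 3×7 = 21 (stopped by the supply cap of 3).
Mixing does better — 2×Q and 4×H: price 22 ≤ 22, reach 2·7 + 4·4 = 30.

30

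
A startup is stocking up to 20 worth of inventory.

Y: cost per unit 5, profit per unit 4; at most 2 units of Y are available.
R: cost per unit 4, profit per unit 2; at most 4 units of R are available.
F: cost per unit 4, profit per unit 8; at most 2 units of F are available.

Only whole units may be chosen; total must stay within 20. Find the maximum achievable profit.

24

3×R and 2×F: cost 20 ≤ 20, profit 3·2 + 2·8 = 22.
2×Y and 2×F: cost 18 ≤ 20, profit 2·4 + 2·8 = 24.
Best is 24.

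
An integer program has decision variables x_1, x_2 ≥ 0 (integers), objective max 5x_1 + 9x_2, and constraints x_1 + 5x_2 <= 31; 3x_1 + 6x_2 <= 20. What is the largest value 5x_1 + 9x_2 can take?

30

Relaxing integrality, the LP optimum is 33.33 at (x_1,x_2) = (6.67, 0), which is not an integer point.
(x_1,x_2)=(6,0): 1·6+5·0=6≤31, 3·6+6·0=18≤20, objective 30.
(x_1,x_2)=(5,0): 1·5+5·0=5≤31, 3·5+6·0=15≤20, objective 25.
The best lattice point is (6,0), giving 30.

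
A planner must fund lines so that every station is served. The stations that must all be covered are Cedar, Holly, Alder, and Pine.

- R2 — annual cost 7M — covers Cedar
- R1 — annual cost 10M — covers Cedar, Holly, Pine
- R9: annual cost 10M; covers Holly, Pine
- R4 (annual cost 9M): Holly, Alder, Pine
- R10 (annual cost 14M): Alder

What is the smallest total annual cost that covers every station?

16

This is an integer covering problem.
Choose R2 and R4: together they cover Cedar, Holly, Alder, Pine — every station.
Total annual cost: 7 + 9 = 16.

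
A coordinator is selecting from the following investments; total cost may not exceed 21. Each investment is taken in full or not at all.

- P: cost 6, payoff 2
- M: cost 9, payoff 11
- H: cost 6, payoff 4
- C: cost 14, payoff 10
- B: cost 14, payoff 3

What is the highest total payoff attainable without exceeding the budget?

Treat it as a binary knapsack problem.
Take P, M, and H: cost 6 + 9 + 6 = 21 ≤ 21, payoff 2 + 11 + 4 = 17.
No other feasible combination does better.

17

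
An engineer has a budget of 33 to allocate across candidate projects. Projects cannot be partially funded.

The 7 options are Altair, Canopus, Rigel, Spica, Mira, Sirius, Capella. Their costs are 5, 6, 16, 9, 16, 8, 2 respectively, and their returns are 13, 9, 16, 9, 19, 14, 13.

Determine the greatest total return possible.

59

Allowing fractional choices, the relaxed optimum would be about 63.2, but projects are indivisible.
Altair + Mira + Sirius + Capella: cost 5 + 16 + 8 + 2 = 31 ≤ 33, return 13 + 19 + 14 + 13 = 59.
Altair + Canopus + Spica + Sirius + Capella: cost 5 + 6 + 9 + 8 + 2 = 30 ≤ 33, return 13 + 9 + 9 + 14 + 13 = 58.
Best is Altair, Mira, Sirius, and Capella with total return 59.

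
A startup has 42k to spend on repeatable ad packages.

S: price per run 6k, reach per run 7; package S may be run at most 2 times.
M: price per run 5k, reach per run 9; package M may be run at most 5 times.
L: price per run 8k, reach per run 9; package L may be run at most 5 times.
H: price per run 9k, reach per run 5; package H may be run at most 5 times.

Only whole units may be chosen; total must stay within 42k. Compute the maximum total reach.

63

1×S, 4×M, and 2×L: price 42 ≤ 42, reach 1·7 + 4·9 + 2·9 = 61.
5×M and 2×L: price 41 ≤ 42, reach 5·9 + 2·9 = 63.
Best is 63.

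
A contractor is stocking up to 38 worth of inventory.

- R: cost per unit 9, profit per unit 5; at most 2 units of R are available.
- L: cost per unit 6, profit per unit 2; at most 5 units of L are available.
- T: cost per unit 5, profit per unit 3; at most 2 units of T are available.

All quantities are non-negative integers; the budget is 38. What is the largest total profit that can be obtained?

18

2×R, 1×L, and 2×T: cost 34 ≤ 38, profit 2·5 + 1·2 + 2·3 = 18.
1×R, 3×L, and 2×T: cost 37 ≤ 38, profit 1·5 + 3·2 + 2·3 = 17.
Best is 18.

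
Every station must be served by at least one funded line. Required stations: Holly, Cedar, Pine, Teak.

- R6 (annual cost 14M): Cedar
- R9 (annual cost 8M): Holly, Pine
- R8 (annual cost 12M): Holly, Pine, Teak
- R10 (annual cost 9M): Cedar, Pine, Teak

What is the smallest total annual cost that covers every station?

Choose R9 and R10: together they cover Holly, Cedar, Pine, Teak — every station.
Total annual cost: 8 + 9 = 17.

17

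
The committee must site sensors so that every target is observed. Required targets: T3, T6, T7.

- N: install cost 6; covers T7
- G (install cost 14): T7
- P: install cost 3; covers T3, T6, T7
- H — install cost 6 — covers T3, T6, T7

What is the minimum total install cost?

P alone covers T3, T6, T7 — every target.
Total install cost: 3.
No cover costs less than 3.

3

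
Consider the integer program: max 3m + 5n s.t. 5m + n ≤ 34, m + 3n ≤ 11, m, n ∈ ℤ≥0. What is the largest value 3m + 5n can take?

25

The continuous relaxation peaks at (6.5, 1.5) with value 27.00; rounding to a feasible lattice point costs some objective.
(m,n)=(5,2): 5·5+1·2=27≤34, 1·5+3·2=11≤11, objective 25.
(m,n)=(6,1): 5·6+1·1=31≤34, 1·6+3·1=9≤11, objective 23.
The best lattice point is (5,2), giving 25.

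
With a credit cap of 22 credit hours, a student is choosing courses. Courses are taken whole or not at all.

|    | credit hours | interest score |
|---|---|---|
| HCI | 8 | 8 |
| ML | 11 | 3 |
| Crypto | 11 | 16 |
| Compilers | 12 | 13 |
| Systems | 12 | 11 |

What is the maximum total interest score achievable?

HCI + Crypto: credit hours 8 + 11 = 19 ≤ 22, interest score 8 + 16 = 24.
HCI + Compilers: credit hours 8 + 12 = 20 ≤ 22, interest score 8 + 13 = 21.
Best is HCI and Crypto with total interest score 24.

24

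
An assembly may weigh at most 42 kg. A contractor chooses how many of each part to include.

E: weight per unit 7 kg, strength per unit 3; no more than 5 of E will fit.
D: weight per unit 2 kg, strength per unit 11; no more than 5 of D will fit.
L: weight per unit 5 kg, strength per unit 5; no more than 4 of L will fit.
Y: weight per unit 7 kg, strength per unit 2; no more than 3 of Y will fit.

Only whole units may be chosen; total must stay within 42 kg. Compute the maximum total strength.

This is a bounded integer knapsack.
5×D, 4×L, and 1×Y: weight 37 ≤ 42, strength 5·11 + 4·5 + 1·2 = 77.
1×E, 5×D, and 4×L: weight 37 ≤ 42, strength 1·3 + 5·11 + 4·5 = 78.
Best is 78.

78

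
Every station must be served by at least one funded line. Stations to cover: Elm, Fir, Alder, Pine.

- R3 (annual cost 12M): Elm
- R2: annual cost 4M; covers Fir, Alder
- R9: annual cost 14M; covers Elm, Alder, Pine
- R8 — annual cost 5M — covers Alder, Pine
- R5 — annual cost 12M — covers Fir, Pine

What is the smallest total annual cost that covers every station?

The greedy cost-per-new-station heuristic would pick R2, R8, and R3 for 21, but a cheaper cover exists.
Choose R2 and R9: together they cover Elm, Fir, Alder, Pine — every station.
Total annual cost: 4 + 14 = 18.
No cover costs less than 18.

18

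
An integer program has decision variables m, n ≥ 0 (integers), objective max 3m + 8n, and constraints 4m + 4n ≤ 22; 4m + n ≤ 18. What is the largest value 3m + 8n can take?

(m,n)=(0,5) is feasible, giving 40.
(m,n)=(1,4) is feasible, giving 35.
No feasible integer point exceeds 40.

40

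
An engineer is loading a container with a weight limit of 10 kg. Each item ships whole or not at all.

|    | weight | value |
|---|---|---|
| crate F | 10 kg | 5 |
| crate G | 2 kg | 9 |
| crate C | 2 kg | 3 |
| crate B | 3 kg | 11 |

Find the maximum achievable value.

This is a 0-1 knapsack instance.
Allowing fractional choices, the relaxed optimum would be about 24.5, but items are indivisible.
crate G + crate C + crate B: weight 2 + 2 + 3 = 7 ≤ 10, value 9 + 3 + 11 = 23.
crate C + crate B: weight 2 + 3 = 5 ≤ 10, value 3 + 11 = 14.
crate G + crate B: weight 2 + 3 = 5 ≤ 10, value 9 + 11 = 20.
Best is crate G, crate C, and crate B with total value 23.

23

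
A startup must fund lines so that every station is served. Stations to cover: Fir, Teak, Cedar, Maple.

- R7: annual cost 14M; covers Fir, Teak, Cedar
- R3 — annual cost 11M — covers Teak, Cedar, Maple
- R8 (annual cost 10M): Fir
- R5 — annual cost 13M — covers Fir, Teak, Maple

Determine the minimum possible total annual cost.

Choose R3 and R8: together they cover Fir, Teak, Cedar, Maple — every station.
Total annual cost: 11 + 10 = 21.
No cover costs less than 21.

21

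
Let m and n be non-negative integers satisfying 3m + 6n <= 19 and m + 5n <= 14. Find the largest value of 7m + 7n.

42

Relaxing integrality, the LP optimum is 44.33 at (m,n) = (6.33, 0), which is not an integer point.
(m,n)=(6,0): 3·6+6·0=18≤19, 1·6+5·0=6≤14, objective 42.
(m,n)=(5,0): 3·5+6·0=15≤19, 1·5+5·0=5≤14, objective 35.
Maximum is 42 at (m,n)=(6,0).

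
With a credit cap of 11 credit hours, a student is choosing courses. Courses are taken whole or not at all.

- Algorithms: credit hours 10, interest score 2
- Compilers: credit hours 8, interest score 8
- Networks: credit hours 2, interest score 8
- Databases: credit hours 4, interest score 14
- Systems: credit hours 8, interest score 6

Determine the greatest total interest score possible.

Allowing fractional choices, the relaxed optimum would be about 27.0, but courses are indivisible.
Compilers + Networks: credit hours 8 + 2 = 10 ≤ 11, interest score 8 + 8 = 16.
Networks + Databases: credit hours 2 + 4 = 6 ≤ 11, interest score 8 + 14 = 22.
Databases: credit hours 4 ≤ 11, interest score 14.
Best is Networks and Databases with total interest score 22.

22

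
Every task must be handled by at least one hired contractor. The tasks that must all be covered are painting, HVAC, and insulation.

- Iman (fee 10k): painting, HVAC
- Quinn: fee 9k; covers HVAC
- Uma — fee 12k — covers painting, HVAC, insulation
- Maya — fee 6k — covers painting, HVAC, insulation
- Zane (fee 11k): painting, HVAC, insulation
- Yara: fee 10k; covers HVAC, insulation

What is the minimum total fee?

Maya alone covers painting, HVAC, insulation — every task.
Total fee: 6.
No cover costs less than 6.

6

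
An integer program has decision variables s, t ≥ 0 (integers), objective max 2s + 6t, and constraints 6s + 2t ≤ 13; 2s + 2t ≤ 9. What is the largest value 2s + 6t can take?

24

Relaxing integrality, the LP optimum is 27.00 at (s,t) = (0, 4.5), which is not an integer point.
(s,t)=(0,4): 6·0+2·4=8≤13, 2·0+2·4=8≤9, objective 24.
(s,t)=(1,3): 6·1+2·3=12≤13, 2·1+2·3=8≤9, objective 20.
(s,t)=(0,3): 6·0+2·3=6≤13, 2·0+2·3=6≤9, objective 18.
No feasible integer point exceeds 24.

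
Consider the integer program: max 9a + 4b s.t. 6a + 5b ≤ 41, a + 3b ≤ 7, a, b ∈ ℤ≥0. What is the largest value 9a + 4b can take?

54

(a,b)=(6,0): 6·6+5·0=36≤41, 1·6+3·0=6≤7, objective 54.
(a,b)=(5,0): 6·5+5·0=30≤41, 1·5+3·0=5≤7, objective 45.
No feasible integer point exceeds 54.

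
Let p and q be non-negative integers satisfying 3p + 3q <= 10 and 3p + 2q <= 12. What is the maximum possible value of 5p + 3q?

(p,q)=(3,0) is feasible, giving 15.
(p,q)=(2,1) is feasible, giving 13.
(p,q)=(2,0) is feasible, giving 10.
The best lattice point is (3,0), giving 15.

15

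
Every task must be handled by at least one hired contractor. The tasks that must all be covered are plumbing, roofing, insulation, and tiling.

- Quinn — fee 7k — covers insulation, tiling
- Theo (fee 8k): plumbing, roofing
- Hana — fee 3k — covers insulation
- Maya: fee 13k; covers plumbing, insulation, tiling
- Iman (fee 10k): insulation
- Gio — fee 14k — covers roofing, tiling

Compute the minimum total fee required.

The greedy cost-per-new-task heuristic would pick Hana, Theo, and Quinn for 18, but a cheaper cover exists.
Choose Quinn and Theo: together they cover plumbing, roofing, insulation, tiling — every task.
Total fee: 7 + 8 = 15.
No cover costs less than 15.

15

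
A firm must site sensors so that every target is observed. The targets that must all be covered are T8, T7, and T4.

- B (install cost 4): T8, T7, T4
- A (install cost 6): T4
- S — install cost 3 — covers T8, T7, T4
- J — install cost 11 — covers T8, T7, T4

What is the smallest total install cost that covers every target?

3

S alone covers T8, T7, T4 — every target.
Total install cost: 3.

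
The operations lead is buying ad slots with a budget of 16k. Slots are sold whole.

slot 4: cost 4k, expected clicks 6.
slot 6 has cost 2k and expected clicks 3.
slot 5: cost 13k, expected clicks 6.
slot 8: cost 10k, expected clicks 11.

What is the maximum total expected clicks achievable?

slot 4 + slot 8: cost 4 + 10 = 14 ≤ 16, expected clicks 6 + 11 = 17.
slot 4 + slot 6 + slot 8: cost 4 + 2 + 10 = 16 ≤ 16, expected clicks 6 + 3 + 11 = 20.
Best is slot 4, slot 6, and slot 8 with total expected clicks 20.

20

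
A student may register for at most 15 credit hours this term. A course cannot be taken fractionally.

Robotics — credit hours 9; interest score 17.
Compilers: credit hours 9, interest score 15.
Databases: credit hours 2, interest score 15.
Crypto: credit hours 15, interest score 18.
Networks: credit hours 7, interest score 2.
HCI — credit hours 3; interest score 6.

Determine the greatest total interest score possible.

38

Compilers + Databases + HCI: credit hours 9 + 2 + 3 = 14 ≤ 15, interest score 15 + 15 + 6 = 36.
Robotics + Databases: credit hours 9 + 2 = 11 ≤ 15, interest score 17 + 15 = 32.
Robotics + Databases + HCI: credit hours 9 + 2 + 3 = 14 ≤ 15, interest score 17 + 15 + 6 = 38.
Best is Robotics, Databases, and HCI with total interest score 38.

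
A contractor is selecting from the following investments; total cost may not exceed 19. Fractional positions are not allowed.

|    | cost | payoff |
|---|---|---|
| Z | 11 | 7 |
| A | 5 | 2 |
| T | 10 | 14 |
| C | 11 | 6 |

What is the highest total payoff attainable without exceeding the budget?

Take A and T: cost 5 + 10 = 15 ≤ 19, payoff 2 + 14 = 16.
No other feasible combination does better.

16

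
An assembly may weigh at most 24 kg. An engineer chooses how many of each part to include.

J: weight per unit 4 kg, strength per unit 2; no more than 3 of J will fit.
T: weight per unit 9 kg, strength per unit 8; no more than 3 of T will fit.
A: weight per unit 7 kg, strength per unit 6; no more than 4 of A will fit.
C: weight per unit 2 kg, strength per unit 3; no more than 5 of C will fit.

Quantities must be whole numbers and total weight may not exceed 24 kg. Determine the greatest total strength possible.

Take 2×A and 5×C: weight 24 ≤ 24, strength 2·6 + 5·3 = 27.
C has the best ratio (3/2) and is taken to its limit of 5; remaining capacity is filled optimally with the others.

27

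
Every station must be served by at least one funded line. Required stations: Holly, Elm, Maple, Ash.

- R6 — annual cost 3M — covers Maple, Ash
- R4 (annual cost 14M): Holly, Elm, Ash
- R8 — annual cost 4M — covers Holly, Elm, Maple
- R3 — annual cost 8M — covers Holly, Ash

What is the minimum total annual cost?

7

Choose R6 and R8: together they cover Holly, Elm, Maple, Ash — every station.
Total annual cost: 3 + 4 = 7.
No cover costs less than 7.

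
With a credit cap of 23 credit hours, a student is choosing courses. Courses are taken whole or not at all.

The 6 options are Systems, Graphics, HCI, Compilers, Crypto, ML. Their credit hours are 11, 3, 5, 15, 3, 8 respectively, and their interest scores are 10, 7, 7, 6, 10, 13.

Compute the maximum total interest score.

37

Take Graphics, HCI, Crypto, and ML: credit hours 3 + 5 + 3 + 8 = 19 ≤ 23, interest score 7 + 7 + 10 + 13 = 37.
No other feasible combination does better.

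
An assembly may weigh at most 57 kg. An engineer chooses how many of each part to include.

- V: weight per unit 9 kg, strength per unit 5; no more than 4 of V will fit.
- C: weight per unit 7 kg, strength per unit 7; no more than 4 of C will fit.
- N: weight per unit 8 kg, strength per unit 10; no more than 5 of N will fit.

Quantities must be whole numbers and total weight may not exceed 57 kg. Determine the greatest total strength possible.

N has the best ratio (10/8); taking only N gives at most 5×10 = 50 (stopped by the supply cap of 5).
Mixing does better — 2×C and 5×N: weight 54 ≤ 57, strength 2·7 + 5·10 = 64.

64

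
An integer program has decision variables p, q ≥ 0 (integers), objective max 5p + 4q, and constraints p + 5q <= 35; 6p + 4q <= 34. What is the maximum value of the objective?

Relaxing integrality, the LP optimum is 32.85 at (p,q) = (1.15, 6.77), which is not an integer point.
(p,q)=(3,4): 1·3+5·4=23≤35, 6·3+4·4=34≤34, objective 31.
(p,q)=(2,5): 1·2+5·5=27≤35, 6·2+4·5=32≤34, objective 30.
(p,q)=(1,6): 1·1+5·6=31≤35, 6·1+4·6=30≤34, objective 29.
No feasible integer point exceeds 31.

31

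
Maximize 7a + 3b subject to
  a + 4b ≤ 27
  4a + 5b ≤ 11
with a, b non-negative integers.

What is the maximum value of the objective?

The continuous relaxation peaks at (2.75, 0) with value 19.25; rounding to a feasible lattice point costs some objective.
(a,b)=(2,0): 1·2+4·0=2≤27, 4·2+5·0=8≤11, objective 14.
(a,b)=(1,1): 1·1+4·1=5≤27, 4·1+5·1=9≤11, objective 10.
(a,b)=(1,0): 1·1+4·0=1≤27, 4·1+5·0=4≤11, objective 7.
No feasible integer point exceeds 14.

14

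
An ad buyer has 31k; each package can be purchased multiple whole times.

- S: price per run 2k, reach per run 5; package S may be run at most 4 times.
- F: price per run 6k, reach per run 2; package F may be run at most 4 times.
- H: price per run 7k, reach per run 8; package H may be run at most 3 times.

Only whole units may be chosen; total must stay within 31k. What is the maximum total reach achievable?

Take 4×S and 3×H: price 29 ≤ 31, reach 4·5 + 3·8 = 44.
S has the best ratio (5/2) and is taken to its limit of 4; remaining capacity is filled optimally with the others.

44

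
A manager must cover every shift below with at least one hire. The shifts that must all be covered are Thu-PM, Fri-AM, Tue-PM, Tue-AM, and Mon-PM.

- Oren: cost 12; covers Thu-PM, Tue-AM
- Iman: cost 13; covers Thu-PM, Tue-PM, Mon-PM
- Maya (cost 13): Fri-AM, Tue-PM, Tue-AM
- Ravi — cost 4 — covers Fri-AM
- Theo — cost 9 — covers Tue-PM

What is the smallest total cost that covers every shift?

This is a weighted set-cover instance.
The greedy cost-per-new-shift heuristic would pick Ravi, Iman, and Oren for 29, but a cheaper cover exists.
Choose Iman and Maya: together they cover Thu-PM, Fri-AM, Tue-PM, Tue-AM, Mon-PM — every shift.
Total cost: 13 + 13 = 26.
No cover costs less than 26.

26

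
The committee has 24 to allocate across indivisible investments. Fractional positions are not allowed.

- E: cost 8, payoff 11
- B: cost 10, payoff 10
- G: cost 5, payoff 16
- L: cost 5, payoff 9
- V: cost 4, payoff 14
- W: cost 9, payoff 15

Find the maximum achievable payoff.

E + G + L + V: cost 8 + 5 + 5 + 4 = 22 ≤ 24, payoff 11 + 16 + 9 + 14 = 50.
G + L + V + W: cost 5 + 5 + 4 + 9 = 23 ≤ 24, payoff 16 + 9 + 14 + 15 = 54.
Best is G, L, V, and W with total payoff 54.

54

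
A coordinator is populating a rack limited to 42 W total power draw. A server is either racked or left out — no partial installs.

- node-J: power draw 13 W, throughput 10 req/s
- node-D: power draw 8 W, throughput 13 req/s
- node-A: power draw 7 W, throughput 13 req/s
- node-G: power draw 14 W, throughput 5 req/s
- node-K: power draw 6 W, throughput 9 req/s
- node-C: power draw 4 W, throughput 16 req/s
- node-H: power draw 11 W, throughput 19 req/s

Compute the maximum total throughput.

This is an integer program with binary decision variables.
Allowing fractional choices, the relaxed optimum would be about 74.6, but servers are indivisible.
node-J + node-A + node-K + node-C + node-H: power draw 13 + 7 + 6 + 4 + 11 = 41 ≤ 42, throughput 10 + 13 + 9 + 16 + 19 = 67.
node-J + node-D + node-K + node-C + node-H: power draw 13 + 8 + 6 + 4 + 11 = 42 ≤ 42, throughput 10 + 13 + 9 + 16 + 19 = 67.
node-D + node-A + node-K + node-C + node-H: power draw 8 + 7 + 6 + 4 + 11 = 36 ≤ 42, throughput 13 + 13 + 9 + 16 + 19 = 70.
Best is node-D, node-A, node-K, node-C, and node-H with total throughput 70.

70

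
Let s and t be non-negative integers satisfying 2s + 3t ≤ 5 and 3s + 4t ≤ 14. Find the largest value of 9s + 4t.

(s,t)=(2,0) is feasible, giving 18.
(s,t)=(1,1) is feasible, giving 13.
(s,t)=(1,0) is feasible, giving 9.
The best lattice point is (2,0), giving 18.

18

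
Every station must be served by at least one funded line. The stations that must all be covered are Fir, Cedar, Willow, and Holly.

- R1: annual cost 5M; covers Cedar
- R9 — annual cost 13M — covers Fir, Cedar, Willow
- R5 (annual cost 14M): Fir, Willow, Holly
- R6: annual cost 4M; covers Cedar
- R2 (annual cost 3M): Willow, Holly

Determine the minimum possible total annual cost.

16

This is an integer covering problem.
The greedy cost-per-new-station heuristic would pick R2, R6, and R9 for 20, but a cheaper cover exists.
Choose R9 and R2: together they cover Fir, Cedar, Willow, Holly — every station.
Total annual cost: 13 + 3 = 16.
No cover costs less than 16.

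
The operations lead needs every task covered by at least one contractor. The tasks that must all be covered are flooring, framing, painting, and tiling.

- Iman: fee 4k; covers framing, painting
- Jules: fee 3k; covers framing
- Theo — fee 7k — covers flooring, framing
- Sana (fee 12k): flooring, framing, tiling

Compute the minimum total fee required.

This is an integer covering problem.
Choose Iman and Sana: together they cover flooring, framing, painting, tiling — every task.
Total fee: 4 + 12 = 16.
No cover costs less than 16.

16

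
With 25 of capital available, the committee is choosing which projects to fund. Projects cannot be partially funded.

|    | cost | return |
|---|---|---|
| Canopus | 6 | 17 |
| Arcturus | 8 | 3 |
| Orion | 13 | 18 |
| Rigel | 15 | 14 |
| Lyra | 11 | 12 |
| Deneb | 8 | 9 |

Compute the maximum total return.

Canopus + Orion: cost 6 + 13 = 19 ≤ 25, return 17 + 18 = 35.
Canopus + Lyra + Deneb: cost 6 + 11 + 8 = 25 ≤ 25, return 17 + 12 + 9 = 38.
Best is Canopus, Lyra, and Deneb with total return 38.

38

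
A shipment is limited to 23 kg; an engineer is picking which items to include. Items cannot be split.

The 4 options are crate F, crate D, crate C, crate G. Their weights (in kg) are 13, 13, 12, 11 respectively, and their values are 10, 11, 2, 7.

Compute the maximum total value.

11

Take crate D: weight 13 ≤ 23, value 11.
No other feasible combination does better.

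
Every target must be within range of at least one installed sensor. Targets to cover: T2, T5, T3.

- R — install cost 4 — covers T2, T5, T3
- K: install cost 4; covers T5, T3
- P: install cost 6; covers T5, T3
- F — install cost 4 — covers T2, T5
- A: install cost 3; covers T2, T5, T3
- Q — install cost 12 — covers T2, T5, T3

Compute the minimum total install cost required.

A alone covers T2, T5, T3 — every target.
Total install cost: 3.

3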